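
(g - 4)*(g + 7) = g^2 + 3*g - 28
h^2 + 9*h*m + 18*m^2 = (h + 3*m)*(h + 6*m)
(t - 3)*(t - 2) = t^2 - 5*t + 6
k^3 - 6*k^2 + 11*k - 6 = (k - 3)*(k - 2)*(k - 1)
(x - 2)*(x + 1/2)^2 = x^3 - x^2 - 7*x/4 - 1/2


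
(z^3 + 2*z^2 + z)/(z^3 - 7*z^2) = (z^2 + 2*z + 1)/(z*(z - 7))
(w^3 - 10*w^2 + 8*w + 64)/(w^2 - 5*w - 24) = (w^2 - 2*w - 8)/(w + 3)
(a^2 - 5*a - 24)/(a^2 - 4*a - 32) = (a + 3)/(a + 4)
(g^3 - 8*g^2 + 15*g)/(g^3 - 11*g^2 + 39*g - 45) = g/(g - 3)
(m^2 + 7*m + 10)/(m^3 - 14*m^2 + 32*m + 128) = (m + 5)/(m^2 - 16*m + 64)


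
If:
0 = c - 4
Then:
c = 4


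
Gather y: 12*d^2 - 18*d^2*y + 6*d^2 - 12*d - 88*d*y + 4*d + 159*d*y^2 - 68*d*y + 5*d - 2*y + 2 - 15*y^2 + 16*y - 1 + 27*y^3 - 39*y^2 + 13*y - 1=18*d^2 - 3*d + 27*y^3 + y^2*(159*d - 54) + y*(-18*d^2 - 156*d + 27)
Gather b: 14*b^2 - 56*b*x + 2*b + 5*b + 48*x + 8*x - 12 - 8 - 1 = 14*b^2 + b*(7 - 56*x) + 56*x - 21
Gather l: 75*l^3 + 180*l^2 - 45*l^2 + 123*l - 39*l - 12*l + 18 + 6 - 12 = 75*l^3 + 135*l^2 + 72*l + 12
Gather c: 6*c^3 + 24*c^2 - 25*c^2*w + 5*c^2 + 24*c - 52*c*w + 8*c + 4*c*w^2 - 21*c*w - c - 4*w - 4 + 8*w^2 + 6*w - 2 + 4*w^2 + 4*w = 6*c^3 + c^2*(29 - 25*w) + c*(4*w^2 - 73*w + 31) + 12*w^2 + 6*w - 6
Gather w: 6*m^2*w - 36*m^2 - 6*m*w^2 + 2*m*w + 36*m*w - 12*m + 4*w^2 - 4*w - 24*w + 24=-36*m^2 - 12*m + w^2*(4 - 6*m) + w*(6*m^2 + 38*m - 28) + 24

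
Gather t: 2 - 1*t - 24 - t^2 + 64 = -t^2 - t + 42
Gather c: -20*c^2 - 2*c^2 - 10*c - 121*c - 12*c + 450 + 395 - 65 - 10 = -22*c^2 - 143*c + 770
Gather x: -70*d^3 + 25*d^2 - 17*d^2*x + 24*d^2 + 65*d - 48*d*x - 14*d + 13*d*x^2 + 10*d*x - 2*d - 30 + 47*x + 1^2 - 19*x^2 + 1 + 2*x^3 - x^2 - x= -70*d^3 + 49*d^2 + 49*d + 2*x^3 + x^2*(13*d - 20) + x*(-17*d^2 - 38*d + 46) - 28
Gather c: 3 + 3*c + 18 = 3*c + 21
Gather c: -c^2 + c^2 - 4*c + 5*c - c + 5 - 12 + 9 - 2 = 0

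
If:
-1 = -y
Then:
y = 1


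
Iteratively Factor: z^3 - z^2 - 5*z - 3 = (z - 3)*(z^2 + 2*z + 1) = (z - 3)*(z + 1)*(z + 1)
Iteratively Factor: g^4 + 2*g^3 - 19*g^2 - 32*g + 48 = (g - 1)*(g^3 + 3*g^2 - 16*g - 48) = (g - 1)*(g + 4)*(g^2 - g - 12) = (g - 4)*(g - 1)*(g + 4)*(g + 3)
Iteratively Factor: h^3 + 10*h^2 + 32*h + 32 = (h + 4)*(h^2 + 6*h + 8) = (h + 4)^2*(h + 2)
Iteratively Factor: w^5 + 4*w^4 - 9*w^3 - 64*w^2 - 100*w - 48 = (w + 3)*(w^4 + w^3 - 12*w^2 - 28*w - 16) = (w + 1)*(w + 3)*(w^3 - 12*w - 16) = (w + 1)*(w + 2)*(w + 3)*(w^2 - 2*w - 8) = (w + 1)*(w + 2)^2*(w + 3)*(w - 4)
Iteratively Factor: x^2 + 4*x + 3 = (x + 1)*(x + 3)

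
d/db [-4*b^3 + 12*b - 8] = 12 - 12*b^2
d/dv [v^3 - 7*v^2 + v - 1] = 3*v^2 - 14*v + 1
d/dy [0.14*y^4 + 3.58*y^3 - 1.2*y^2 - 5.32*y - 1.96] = 0.56*y^3 + 10.74*y^2 - 2.4*y - 5.32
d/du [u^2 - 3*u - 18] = 2*u - 3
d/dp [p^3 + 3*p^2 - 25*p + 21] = 3*p^2 + 6*p - 25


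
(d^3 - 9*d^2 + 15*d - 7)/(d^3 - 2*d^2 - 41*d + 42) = (d - 1)/(d + 6)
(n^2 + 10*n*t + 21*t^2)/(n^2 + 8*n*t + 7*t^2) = (n + 3*t)/(n + t)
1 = 1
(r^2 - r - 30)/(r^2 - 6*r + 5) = (r^2 - r - 30)/(r^2 - 6*r + 5)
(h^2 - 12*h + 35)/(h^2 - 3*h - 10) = (h - 7)/(h + 2)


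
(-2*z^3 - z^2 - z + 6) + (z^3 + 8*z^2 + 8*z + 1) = -z^3 + 7*z^2 + 7*z + 7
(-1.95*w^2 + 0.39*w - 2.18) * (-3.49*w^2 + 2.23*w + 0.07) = 6.8055*w^4 - 5.7096*w^3 + 8.3414*w^2 - 4.8341*w - 0.1526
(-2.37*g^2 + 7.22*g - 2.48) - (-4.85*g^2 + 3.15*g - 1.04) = 2.48*g^2 + 4.07*g - 1.44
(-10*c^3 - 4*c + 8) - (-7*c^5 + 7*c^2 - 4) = 7*c^5 - 10*c^3 - 7*c^2 - 4*c + 12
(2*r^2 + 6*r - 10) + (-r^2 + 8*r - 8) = r^2 + 14*r - 18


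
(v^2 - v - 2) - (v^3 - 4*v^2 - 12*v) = -v^3 + 5*v^2 + 11*v - 2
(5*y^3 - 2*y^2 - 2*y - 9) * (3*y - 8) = 15*y^4 - 46*y^3 + 10*y^2 - 11*y + 72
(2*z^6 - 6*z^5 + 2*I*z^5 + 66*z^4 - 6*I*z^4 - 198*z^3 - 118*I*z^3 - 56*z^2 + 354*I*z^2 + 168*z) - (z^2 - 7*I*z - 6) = 2*z^6 - 6*z^5 + 2*I*z^5 + 66*z^4 - 6*I*z^4 - 198*z^3 - 118*I*z^3 - 57*z^2 + 354*I*z^2 + 168*z + 7*I*z + 6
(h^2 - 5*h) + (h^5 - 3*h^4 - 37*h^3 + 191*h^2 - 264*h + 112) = h^5 - 3*h^4 - 37*h^3 + 192*h^2 - 269*h + 112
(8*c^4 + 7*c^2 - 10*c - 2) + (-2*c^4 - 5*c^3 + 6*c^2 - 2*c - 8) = 6*c^4 - 5*c^3 + 13*c^2 - 12*c - 10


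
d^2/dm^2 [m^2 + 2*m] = 2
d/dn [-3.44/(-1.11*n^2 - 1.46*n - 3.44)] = (-7.6368*n - 5.0224)/(1.11*n^2 + 1.46*n + 3.44)^2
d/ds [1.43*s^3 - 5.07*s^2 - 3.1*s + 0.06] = 4.29*s^2 - 10.14*s - 3.1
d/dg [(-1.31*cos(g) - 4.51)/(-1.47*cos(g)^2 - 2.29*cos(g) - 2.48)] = (1.9257*cos(g)^2 + 13.2594*cos(g) + 7.0791)*sin(g)/(2.1609*cos(g)^4 + 6.7326*cos(g)^3 + 12.5353*cos(g)^2 + 11.3584*cos(g) + 6.1504)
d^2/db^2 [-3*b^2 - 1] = -6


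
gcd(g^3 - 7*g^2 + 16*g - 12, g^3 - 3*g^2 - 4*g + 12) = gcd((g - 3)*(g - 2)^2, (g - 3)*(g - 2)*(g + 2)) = g^2 - 5*g + 6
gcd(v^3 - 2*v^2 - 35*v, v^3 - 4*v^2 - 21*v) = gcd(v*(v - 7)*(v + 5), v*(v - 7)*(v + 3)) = v^2 - 7*v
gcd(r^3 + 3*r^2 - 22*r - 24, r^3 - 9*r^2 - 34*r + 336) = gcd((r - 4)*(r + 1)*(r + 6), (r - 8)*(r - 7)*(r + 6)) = r + 6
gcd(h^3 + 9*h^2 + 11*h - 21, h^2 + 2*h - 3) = h^2 + 2*h - 3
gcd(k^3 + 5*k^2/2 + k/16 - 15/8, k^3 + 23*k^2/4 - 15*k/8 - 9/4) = k - 3/4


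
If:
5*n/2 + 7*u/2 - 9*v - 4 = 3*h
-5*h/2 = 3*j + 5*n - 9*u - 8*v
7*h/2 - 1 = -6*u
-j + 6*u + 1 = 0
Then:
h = -15*v/11 - 17/11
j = 105*v/22 + 163/22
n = 17*v/20 - 7/4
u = 35*v/44 + 47/44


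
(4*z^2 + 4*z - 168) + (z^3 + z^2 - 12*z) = z^3 + 5*z^2 - 8*z - 168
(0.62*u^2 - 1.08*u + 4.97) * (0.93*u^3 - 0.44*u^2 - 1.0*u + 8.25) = 0.5766*u^5 - 1.2772*u^4 + 4.4773*u^3 + 4.0082*u^2 - 13.88*u + 41.0025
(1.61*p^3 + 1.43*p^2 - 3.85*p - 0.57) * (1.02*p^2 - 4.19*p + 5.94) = 1.6422*p^5 - 5.2873*p^4 - 0.355299999999999*p^3 + 24.0443*p^2 - 20.4807*p - 3.3858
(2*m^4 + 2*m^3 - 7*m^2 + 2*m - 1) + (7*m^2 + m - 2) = 2*m^4 + 2*m^3 + 3*m - 3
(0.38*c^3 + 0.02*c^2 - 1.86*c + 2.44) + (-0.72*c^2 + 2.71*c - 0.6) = 0.38*c^3 - 0.7*c^2 + 0.85*c + 1.84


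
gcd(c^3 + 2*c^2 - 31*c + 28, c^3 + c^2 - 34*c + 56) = c^2 + 3*c - 28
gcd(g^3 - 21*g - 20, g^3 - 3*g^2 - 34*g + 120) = g - 5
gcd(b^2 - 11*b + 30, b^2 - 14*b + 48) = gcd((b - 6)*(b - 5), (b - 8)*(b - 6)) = b - 6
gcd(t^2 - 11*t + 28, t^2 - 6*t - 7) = t - 7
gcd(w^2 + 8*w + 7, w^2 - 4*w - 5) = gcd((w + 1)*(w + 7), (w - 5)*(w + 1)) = w + 1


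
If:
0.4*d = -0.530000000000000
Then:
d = -1.32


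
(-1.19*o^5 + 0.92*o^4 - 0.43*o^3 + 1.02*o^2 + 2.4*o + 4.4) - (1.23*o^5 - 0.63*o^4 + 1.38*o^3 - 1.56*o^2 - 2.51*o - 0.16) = -2.42*o^5 + 1.55*o^4 - 1.81*o^3 + 2.58*o^2 + 4.91*o + 4.56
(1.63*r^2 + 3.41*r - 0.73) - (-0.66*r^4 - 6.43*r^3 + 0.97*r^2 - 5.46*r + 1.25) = 0.66*r^4 + 6.43*r^3 + 0.66*r^2 + 8.87*r - 1.98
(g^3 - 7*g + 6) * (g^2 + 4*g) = g^5 + 4*g^4 - 7*g^3 - 22*g^2 + 24*g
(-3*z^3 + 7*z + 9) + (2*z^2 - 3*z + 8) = -3*z^3 + 2*z^2 + 4*z + 17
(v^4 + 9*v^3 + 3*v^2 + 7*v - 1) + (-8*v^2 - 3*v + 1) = v^4 + 9*v^3 - 5*v^2 + 4*v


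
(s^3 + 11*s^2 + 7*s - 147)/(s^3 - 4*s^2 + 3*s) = (s^2 + 14*s + 49)/(s*(s - 1))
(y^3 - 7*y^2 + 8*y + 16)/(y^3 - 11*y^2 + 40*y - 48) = (y + 1)/(y - 3)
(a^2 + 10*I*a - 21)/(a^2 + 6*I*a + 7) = (a + 3*I)/(a - I)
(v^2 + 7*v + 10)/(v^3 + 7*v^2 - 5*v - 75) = (v + 2)/(v^2 + 2*v - 15)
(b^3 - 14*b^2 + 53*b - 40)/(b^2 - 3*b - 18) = (-b^3 + 14*b^2 - 53*b + 40)/(-b^2 + 3*b + 18)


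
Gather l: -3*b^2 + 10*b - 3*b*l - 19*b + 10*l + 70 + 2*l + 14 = -3*b^2 - 9*b + l*(12 - 3*b) + 84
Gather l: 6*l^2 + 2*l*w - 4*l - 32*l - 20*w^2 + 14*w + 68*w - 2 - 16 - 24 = 6*l^2 + l*(2*w - 36) - 20*w^2 + 82*w - 42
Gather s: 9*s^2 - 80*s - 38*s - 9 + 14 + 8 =9*s^2 - 118*s + 13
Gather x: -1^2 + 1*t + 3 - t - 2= 0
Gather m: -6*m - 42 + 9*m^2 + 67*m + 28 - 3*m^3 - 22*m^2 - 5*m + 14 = -3*m^3 - 13*m^2 + 56*m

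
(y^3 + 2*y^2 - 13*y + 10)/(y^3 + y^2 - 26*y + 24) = (y^2 + 3*y - 10)/(y^2 + 2*y - 24)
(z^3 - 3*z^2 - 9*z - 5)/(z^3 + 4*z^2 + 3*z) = (z^2 - 4*z - 5)/(z*(z + 3))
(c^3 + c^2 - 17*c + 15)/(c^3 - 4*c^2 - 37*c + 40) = (c - 3)/(c - 8)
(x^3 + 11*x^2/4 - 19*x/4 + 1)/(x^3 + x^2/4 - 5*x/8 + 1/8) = 2*(x^2 + 3*x - 4)/(2*x^2 + x - 1)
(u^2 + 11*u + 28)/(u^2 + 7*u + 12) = (u + 7)/(u + 3)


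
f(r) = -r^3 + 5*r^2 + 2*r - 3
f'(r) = -3*r^2 + 10*r + 2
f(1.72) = 10.14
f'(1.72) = 10.32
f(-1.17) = 3.11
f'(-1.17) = -13.81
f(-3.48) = 92.74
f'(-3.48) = -69.13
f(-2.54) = 40.57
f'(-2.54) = -42.75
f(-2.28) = 30.28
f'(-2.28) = -36.40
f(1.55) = 8.39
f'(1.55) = 10.29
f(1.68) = 9.73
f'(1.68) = 10.33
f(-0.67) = -1.79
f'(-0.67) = -6.05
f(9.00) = -309.00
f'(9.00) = -151.00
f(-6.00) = 381.00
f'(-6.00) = -166.00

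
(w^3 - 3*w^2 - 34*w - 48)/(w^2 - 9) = (w^2 - 6*w - 16)/(w - 3)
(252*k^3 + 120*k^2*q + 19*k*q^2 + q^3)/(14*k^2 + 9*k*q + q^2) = (36*k^2 + 12*k*q + q^2)/(2*k + q)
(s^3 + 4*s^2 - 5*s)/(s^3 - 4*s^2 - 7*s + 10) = s*(s + 5)/(s^2 - 3*s - 10)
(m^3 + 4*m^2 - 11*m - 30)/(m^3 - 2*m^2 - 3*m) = (m^2 + 7*m + 10)/(m*(m + 1))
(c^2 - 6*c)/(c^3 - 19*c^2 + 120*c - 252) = c/(c^2 - 13*c + 42)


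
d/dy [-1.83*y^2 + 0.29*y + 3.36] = 0.29 - 3.66*y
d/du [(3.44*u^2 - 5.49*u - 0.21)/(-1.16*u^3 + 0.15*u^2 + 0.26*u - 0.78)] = (3.9904*u^4 - 12.7368*u^3 + 0.9871*u^2 - 5.3034*u + 4.3368)/(1.3456*u^6 - 0.348*u^5 - 0.5807*u^4 + 1.8876*u^3 - 0.1664*u^2 - 0.4056*u + 0.6084)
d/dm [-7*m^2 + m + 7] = 1 - 14*m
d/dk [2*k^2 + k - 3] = 4*k + 1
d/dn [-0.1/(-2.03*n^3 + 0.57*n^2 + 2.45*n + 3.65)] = (-0.609*n^2 + 0.114*n + 0.245)/(-2.03*n^3 + 0.57*n^2 + 2.45*n + 3.65)^2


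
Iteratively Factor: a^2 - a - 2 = (a + 1)*(a - 2)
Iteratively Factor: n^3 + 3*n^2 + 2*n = (n)*(n^2 + 3*n + 2) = n*(n + 2)*(n + 1)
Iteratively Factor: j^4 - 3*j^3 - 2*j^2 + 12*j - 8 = (j - 2)*(j^3 - j^2 - 4*j + 4) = (j - 2)^2*(j^2 + j - 2) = (j - 2)^2*(j + 2)*(j - 1)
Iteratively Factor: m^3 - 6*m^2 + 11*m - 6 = (m - 2)*(m^2 - 4*m + 3) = (m - 3)*(m - 2)*(m - 1)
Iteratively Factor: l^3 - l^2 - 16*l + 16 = (l + 4)*(l^2 - 5*l + 4) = (l - 4)*(l + 4)*(l - 1)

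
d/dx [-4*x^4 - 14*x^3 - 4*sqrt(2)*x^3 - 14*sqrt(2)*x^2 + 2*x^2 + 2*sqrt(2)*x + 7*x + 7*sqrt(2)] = -16*x^3 - 42*x^2 - 12*sqrt(2)*x^2 - 28*sqrt(2)*x + 4*x + 2*sqrt(2) + 7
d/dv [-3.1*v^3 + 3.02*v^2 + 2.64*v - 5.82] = -9.3*v^2 + 6.04*v + 2.64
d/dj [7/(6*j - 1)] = -42/(6*j - 1)^2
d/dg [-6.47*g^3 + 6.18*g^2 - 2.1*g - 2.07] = -19.41*g^2 + 12.36*g - 2.1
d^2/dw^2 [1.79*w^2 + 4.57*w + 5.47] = 3.58000000000000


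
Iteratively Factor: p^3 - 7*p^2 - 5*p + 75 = (p + 3)*(p^2 - 10*p + 25) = (p - 5)*(p + 3)*(p - 5)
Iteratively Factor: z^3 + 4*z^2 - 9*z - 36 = (z + 3)*(z^2 + z - 12) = (z + 3)*(z + 4)*(z - 3)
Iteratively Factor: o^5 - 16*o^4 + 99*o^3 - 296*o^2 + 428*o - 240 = (o - 4)*(o^4 - 12*o^3 + 51*o^2 - 92*o + 60) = (o - 4)*(o - 2)*(o^3 - 10*o^2 + 31*o - 30) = (o - 5)*(o - 4)*(o - 2)*(o^2 - 5*o + 6) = (o - 5)*(o - 4)*(o - 3)*(o - 2)*(o - 2)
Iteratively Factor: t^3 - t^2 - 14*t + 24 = (t - 3)*(t^2 + 2*t - 8) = (t - 3)*(t - 2)*(t + 4)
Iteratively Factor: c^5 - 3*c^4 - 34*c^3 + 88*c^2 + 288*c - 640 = (c - 5)*(c^4 + 2*c^3 - 24*c^2 - 32*c + 128) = (c - 5)*(c + 4)*(c^3 - 2*c^2 - 16*c + 32) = (c - 5)*(c - 4)*(c + 4)*(c^2 + 2*c - 8) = (c - 5)*(c - 4)*(c - 2)*(c + 4)*(c + 4)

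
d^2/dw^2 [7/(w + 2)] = 14/(w + 2)^3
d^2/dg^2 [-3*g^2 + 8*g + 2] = -6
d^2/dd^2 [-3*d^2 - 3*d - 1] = -6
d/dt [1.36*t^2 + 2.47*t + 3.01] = 2.72*t + 2.47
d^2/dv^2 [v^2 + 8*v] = 2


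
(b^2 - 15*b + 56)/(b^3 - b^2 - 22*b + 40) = (b^2 - 15*b + 56)/(b^3 - b^2 - 22*b + 40)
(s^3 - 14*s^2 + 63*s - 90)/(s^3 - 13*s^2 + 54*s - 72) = (s - 5)/(s - 4)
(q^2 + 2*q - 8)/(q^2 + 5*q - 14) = (q + 4)/(q + 7)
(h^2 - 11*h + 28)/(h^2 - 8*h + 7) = (h - 4)/(h - 1)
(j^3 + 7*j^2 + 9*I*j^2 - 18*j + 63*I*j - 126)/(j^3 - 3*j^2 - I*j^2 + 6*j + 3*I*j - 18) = (j^3 + j^2*(7 + 9*I) + j*(-18 + 63*I) - 126)/(j^3 + j^2*(-3 - I) + j*(6 + 3*I) - 18)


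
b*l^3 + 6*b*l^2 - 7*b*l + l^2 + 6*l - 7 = (l - 1)*(l + 7)*(b*l + 1)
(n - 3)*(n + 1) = n^2 - 2*n - 3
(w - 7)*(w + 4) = w^2 - 3*w - 28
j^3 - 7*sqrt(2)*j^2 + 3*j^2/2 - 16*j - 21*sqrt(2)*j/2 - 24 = (j + 3/2)*(j - 8*sqrt(2))*(j + sqrt(2))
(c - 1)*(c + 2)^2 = c^3 + 3*c^2 - 4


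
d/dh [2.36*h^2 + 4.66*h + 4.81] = 4.72*h + 4.66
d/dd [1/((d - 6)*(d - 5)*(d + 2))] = (-(d - 6)*(d - 5) - (d - 6)*(d + 2) - (d - 5)*(d + 2))/((d - 6)^2*(d - 5)^2*(d + 2)^2)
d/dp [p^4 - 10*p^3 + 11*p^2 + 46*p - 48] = 4*p^3 - 30*p^2 + 22*p + 46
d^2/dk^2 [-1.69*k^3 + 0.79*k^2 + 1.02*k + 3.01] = 1.58 - 10.14*k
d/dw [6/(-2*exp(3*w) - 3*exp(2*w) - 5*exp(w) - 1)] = (36*exp(2*w) + 36*exp(w) + 30)*exp(w)/(2*exp(3*w) + 3*exp(2*w) + 5*exp(w) + 1)^2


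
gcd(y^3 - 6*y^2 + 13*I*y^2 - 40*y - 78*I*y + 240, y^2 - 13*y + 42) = y - 6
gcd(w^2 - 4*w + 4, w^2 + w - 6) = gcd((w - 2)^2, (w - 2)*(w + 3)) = w - 2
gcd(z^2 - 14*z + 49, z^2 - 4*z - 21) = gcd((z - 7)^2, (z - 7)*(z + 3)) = z - 7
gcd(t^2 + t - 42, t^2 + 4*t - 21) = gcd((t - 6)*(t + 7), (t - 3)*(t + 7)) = t + 7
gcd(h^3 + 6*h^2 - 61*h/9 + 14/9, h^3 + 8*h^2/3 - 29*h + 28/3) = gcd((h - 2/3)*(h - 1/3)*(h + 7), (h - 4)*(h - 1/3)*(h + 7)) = h^2 + 20*h/3 - 7/3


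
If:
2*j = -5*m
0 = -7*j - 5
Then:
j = -5/7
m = 2/7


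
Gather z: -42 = -42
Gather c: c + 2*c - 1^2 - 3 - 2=3*c - 6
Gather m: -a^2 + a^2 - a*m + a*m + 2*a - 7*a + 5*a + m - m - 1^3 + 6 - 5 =0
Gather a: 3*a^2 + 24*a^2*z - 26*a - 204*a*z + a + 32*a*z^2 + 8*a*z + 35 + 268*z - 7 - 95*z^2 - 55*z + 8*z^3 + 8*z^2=a^2*(24*z + 3) + a*(32*z^2 - 196*z - 25) + 8*z^3 - 87*z^2 + 213*z + 28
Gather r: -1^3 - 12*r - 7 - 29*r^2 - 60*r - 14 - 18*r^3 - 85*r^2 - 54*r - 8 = -18*r^3 - 114*r^2 - 126*r - 30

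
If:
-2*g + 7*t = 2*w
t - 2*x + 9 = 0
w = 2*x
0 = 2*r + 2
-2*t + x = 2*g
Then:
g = -9/26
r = -1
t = 45/13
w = 162/13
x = 81/13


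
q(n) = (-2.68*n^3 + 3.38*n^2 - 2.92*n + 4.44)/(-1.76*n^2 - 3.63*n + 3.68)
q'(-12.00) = 1.34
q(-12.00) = -25.01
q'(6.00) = 1.34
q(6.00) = 5.77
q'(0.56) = 14.34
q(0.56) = 3.10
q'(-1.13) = -3.94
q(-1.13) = 2.88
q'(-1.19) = -4.38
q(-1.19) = 3.13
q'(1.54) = 1.46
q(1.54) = 0.30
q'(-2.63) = -499.94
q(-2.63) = 80.00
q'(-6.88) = 0.58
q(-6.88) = -19.35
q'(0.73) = 2212.34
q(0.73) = 33.27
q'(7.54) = 1.39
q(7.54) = 7.87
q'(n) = (3.52*n + 3.63)*(-2.68*n^3 + 3.38*n^2 - 2.92*n + 4.44)/(-1.76*n^2 - 3.63*n + 3.68)^2 + (-8.04*n^2 + 6.76*n - 2.92)/(-1.76*n^2 - 3.63*n + 3.68) = (4.7168*n^4 + 19.4568*n^3 - 46.9958*n^2 + 40.5056*n + 5.3716)/(3.0976*n^4 + 12.7776*n^3 + 0.2233*n^2 - 26.7168*n + 13.5424)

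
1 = 1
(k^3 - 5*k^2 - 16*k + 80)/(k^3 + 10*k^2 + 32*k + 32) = (k^2 - 9*k + 20)/(k^2 + 6*k + 8)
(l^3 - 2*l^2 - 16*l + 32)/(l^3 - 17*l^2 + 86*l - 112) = (l^2 - 16)/(l^2 - 15*l + 56)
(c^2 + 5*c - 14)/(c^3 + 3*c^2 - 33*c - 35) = (c - 2)/(c^2 - 4*c - 5)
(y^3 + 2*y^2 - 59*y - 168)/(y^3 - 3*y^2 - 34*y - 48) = (y + 7)/(y + 2)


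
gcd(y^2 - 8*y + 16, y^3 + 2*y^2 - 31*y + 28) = y - 4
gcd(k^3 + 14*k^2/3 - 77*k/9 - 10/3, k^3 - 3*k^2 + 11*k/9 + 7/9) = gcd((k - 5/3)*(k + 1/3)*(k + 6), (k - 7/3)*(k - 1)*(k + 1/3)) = k + 1/3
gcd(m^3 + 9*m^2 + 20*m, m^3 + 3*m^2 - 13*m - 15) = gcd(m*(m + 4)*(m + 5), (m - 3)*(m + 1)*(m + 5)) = m + 5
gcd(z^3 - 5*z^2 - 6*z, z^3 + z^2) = z^2 + z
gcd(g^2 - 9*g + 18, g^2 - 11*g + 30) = g - 6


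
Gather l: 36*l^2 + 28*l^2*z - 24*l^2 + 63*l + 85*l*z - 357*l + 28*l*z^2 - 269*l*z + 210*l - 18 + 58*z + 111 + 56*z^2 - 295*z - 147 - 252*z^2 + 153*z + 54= l^2*(28*z + 12) + l*(28*z^2 - 184*z - 84) - 196*z^2 - 84*z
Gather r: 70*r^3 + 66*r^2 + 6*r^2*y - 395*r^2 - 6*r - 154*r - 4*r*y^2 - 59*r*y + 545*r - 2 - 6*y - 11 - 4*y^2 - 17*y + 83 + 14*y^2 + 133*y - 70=70*r^3 + r^2*(6*y - 329) + r*(-4*y^2 - 59*y + 385) + 10*y^2 + 110*y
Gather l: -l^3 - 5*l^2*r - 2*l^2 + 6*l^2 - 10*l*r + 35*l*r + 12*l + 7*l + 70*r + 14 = -l^3 + l^2*(4 - 5*r) + l*(25*r + 19) + 70*r + 14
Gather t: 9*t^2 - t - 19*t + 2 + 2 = 9*t^2 - 20*t + 4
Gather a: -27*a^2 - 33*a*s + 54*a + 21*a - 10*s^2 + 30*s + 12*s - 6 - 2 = -27*a^2 + a*(75 - 33*s) - 10*s^2 + 42*s - 8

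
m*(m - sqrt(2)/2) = m^2 - sqrt(2)*m/2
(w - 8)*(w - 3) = w^2 - 11*w + 24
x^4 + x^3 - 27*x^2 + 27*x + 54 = (x - 3)^2*(x + 1)*(x + 6)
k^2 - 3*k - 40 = (k - 8)*(k + 5)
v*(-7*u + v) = -7*u*v + v^2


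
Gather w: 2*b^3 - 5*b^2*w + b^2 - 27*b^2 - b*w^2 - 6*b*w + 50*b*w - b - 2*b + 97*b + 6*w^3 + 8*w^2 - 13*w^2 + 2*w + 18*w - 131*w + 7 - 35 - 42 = 2*b^3 - 26*b^2 + 94*b + 6*w^3 + w^2*(-b - 5) + w*(-5*b^2 + 44*b - 111) - 70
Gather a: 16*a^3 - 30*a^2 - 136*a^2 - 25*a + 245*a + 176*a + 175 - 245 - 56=16*a^3 - 166*a^2 + 396*a - 126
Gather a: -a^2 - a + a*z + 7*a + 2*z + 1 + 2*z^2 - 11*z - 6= -a^2 + a*(z + 6) + 2*z^2 - 9*z - 5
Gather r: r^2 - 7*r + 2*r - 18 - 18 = r^2 - 5*r - 36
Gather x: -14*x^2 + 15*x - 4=-14*x^2 + 15*x - 4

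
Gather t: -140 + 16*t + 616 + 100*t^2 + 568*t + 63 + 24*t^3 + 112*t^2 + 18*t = 24*t^3 + 212*t^2 + 602*t + 539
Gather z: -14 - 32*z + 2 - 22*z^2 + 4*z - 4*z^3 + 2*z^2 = -4*z^3 - 20*z^2 - 28*z - 12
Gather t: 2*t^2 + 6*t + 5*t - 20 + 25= 2*t^2 + 11*t + 5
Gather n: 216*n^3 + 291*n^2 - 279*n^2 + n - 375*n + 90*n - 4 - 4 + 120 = 216*n^3 + 12*n^2 - 284*n + 112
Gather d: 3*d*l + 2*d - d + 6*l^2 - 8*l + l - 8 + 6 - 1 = d*(3*l + 1) + 6*l^2 - 7*l - 3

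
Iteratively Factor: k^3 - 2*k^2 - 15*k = (k - 5)*(k^2 + 3*k) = k*(k - 5)*(k + 3)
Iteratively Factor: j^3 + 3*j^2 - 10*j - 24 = (j - 3)*(j^2 + 6*j + 8) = (j - 3)*(j + 2)*(j + 4)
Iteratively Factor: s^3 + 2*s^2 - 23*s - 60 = (s + 4)*(s^2 - 2*s - 15) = (s - 5)*(s + 4)*(s + 3)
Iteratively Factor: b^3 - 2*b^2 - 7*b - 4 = (b + 1)*(b^2 - 3*b - 4) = (b - 4)*(b + 1)*(b + 1)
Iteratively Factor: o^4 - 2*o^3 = (o)*(o^3 - 2*o^2) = o^2*(o^2 - 2*o) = o^3*(o - 2)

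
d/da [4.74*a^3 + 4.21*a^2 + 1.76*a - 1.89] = 14.22*a^2 + 8.42*a + 1.76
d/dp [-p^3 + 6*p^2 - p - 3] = -3*p^2 + 12*p - 1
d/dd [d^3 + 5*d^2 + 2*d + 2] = 3*d^2 + 10*d + 2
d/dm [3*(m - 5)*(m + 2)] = 6*m - 9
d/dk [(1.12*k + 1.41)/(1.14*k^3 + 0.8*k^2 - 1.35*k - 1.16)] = (-2.5536*k^3 - 5.7182*k^2 - 2.256*k + 0.6043)/(1.2996*k^6 + 1.824*k^5 - 2.438*k^4 - 4.8048*k^3 - 0.0334999999999996*k^2 + 3.132*k + 1.3456)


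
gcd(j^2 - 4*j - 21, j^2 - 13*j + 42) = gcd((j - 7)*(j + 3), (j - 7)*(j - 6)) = j - 7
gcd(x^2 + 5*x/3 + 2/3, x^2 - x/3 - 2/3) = x + 2/3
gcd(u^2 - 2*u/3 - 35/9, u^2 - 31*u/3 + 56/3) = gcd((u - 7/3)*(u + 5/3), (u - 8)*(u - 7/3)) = u - 7/3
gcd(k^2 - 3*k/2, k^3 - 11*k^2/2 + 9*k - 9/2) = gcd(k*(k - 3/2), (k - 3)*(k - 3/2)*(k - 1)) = k - 3/2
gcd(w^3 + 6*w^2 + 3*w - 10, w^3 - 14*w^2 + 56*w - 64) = 1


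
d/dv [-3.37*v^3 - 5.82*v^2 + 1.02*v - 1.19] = -10.11*v^2 - 11.64*v + 1.02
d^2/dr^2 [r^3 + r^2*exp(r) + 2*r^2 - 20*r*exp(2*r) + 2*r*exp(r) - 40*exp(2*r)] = r^2*exp(r) - 80*r*exp(2*r) + 6*r*exp(r) + 6*r - 240*exp(2*r) + 6*exp(r) + 4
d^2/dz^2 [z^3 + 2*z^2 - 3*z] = 6*z + 4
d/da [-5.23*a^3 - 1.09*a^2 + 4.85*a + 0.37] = -15.69*a^2 - 2.18*a + 4.85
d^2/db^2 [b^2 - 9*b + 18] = 2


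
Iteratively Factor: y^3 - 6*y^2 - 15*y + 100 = (y - 5)*(y^2 - y - 20) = (y - 5)*(y + 4)*(y - 5)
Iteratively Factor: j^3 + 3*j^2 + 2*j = (j)*(j^2 + 3*j + 2) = j*(j + 1)*(j + 2)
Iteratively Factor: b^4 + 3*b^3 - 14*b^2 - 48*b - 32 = (b + 2)*(b^3 + b^2 - 16*b - 16) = (b + 1)*(b + 2)*(b^2 - 16) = (b - 4)*(b + 1)*(b + 2)*(b + 4)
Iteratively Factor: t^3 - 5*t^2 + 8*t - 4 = (t - 1)*(t^2 - 4*t + 4) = (t - 2)*(t - 1)*(t - 2)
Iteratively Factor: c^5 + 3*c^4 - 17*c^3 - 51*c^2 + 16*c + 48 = (c - 1)*(c^4 + 4*c^3 - 13*c^2 - 64*c - 48) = (c - 4)*(c - 1)*(c^3 + 8*c^2 + 19*c + 12) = (c - 4)*(c - 1)*(c + 1)*(c^2 + 7*c + 12) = (c - 4)*(c - 1)*(c + 1)*(c + 4)*(c + 3)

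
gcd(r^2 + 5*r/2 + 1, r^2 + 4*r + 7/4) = r + 1/2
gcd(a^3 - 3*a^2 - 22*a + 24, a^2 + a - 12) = a + 4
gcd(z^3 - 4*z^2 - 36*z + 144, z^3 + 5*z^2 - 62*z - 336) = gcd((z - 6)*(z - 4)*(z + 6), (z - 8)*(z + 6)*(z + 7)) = z + 6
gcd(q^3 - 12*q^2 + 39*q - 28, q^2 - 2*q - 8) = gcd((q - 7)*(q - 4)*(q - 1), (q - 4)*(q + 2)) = q - 4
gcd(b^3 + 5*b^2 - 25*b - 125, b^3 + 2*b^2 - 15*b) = b + 5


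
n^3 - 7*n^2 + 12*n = n*(n - 4)*(n - 3)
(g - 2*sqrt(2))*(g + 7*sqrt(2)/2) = g^2 + 3*sqrt(2)*g/2 - 14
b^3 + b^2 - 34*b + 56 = (b - 4)*(b - 2)*(b + 7)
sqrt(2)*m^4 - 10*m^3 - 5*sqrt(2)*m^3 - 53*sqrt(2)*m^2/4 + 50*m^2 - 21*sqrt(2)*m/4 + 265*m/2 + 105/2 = (m - 7)*(m + 3/2)*(m - 5*sqrt(2))*(sqrt(2)*m + sqrt(2)/2)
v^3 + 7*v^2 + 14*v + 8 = (v + 1)*(v + 2)*(v + 4)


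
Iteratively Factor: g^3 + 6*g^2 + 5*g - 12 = (g + 4)*(g^2 + 2*g - 3) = (g + 3)*(g + 4)*(g - 1)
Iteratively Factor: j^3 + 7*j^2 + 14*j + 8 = (j + 4)*(j^2 + 3*j + 2) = (j + 2)*(j + 4)*(j + 1)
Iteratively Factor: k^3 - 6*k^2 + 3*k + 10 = (k + 1)*(k^2 - 7*k + 10) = (k - 2)*(k + 1)*(k - 5)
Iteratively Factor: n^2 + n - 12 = (n + 4)*(n - 3)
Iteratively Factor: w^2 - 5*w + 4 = (w - 1)*(w - 4)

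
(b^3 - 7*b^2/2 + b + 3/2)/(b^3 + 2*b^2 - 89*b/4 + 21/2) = 2*(2*b^3 - 7*b^2 + 2*b + 3)/(4*b^3 + 8*b^2 - 89*b + 42)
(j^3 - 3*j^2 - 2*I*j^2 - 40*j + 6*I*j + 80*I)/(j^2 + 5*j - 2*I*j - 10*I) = j - 8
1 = 1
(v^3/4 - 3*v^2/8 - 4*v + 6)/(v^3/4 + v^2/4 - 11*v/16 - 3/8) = 2*(v^2 - 16)/(2*v^2 + 5*v + 2)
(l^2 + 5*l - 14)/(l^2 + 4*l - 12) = (l + 7)/(l + 6)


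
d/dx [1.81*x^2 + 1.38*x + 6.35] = 3.62*x + 1.38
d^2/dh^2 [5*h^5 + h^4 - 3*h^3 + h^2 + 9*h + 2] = 100*h^3 + 12*h^2 - 18*h + 2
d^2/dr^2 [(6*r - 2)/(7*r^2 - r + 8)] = 4*((10 - 63*r)*(7*r^2 - r + 8) + (3*r - 1)*(14*r - 1)^2)/(7*r^2 - r + 8)^3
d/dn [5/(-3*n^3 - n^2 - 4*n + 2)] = 5*(9*n^2 + 2*n + 4)/(3*n^3 + n^2 + 4*n - 2)^2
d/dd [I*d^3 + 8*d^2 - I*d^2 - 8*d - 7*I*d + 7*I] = 3*I*d^2 + 2*d*(8 - I) - 8 - 7*I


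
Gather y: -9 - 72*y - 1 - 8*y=-80*y - 10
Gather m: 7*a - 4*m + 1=7*a - 4*m + 1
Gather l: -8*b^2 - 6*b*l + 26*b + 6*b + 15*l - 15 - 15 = -8*b^2 + 32*b + l*(15 - 6*b) - 30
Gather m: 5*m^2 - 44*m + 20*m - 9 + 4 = 5*m^2 - 24*m - 5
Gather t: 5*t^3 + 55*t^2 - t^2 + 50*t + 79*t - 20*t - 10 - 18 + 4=5*t^3 + 54*t^2 + 109*t - 24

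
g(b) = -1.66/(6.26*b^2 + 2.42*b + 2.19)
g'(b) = -1.66*(-12.52*b - 2.42)/(6.26*b^2 + 2.42*b + 2.19)^2 = (20.7832*b + 4.0172)/(6.26*b^2 + 2.42*b + 2.19)^2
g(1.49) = -0.08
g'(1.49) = 0.09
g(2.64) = -0.03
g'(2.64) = 0.02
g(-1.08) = -0.24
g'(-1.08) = -0.39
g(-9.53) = -0.00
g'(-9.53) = -0.00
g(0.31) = -0.47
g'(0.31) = 0.83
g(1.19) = -0.12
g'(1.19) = 0.15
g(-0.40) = -0.75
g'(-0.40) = -0.87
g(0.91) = -0.17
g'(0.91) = 0.25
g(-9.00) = -0.00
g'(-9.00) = -0.00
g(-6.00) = -0.01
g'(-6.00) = -0.00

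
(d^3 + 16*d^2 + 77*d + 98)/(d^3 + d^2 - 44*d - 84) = (d^2 + 14*d + 49)/(d^2 - d - 42)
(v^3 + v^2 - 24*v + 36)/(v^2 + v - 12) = (v^2 + 4*v - 12)/(v + 4)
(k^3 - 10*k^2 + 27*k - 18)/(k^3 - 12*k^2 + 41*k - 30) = (k - 3)/(k - 5)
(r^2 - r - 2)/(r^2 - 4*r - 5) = (r - 2)/(r - 5)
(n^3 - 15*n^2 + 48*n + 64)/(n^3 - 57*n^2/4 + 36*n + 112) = 4*(n + 1)/(4*n + 7)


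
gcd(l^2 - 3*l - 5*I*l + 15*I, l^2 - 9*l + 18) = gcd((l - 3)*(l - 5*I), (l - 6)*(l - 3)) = l - 3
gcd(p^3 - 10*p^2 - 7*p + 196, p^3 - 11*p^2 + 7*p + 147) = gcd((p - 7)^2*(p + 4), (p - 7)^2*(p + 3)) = p^2 - 14*p + 49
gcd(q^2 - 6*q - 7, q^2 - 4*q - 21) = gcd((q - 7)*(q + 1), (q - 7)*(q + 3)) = q - 7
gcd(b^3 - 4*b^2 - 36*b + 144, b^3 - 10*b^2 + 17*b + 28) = b - 4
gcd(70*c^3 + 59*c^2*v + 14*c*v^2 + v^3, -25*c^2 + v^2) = 5*c + v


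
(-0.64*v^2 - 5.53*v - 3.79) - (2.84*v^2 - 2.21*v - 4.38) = -3.48*v^2 - 3.32*v + 0.59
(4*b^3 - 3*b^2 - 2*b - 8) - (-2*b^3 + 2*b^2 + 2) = 6*b^3 - 5*b^2 - 2*b - 10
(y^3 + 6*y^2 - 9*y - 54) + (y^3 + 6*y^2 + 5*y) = 2*y^3 + 12*y^2 - 4*y - 54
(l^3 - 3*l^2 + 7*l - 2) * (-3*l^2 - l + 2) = -3*l^5 + 8*l^4 - 16*l^3 - 7*l^2 + 16*l - 4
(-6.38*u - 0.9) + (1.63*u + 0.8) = -4.75*u - 0.1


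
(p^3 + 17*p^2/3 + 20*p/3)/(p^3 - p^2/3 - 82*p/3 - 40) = p/(p - 6)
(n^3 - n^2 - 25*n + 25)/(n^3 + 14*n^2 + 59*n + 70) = (n^2 - 6*n + 5)/(n^2 + 9*n + 14)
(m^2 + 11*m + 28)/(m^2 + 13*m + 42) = (m + 4)/(m + 6)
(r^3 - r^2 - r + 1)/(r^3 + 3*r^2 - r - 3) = (r - 1)/(r + 3)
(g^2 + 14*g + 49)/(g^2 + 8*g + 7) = (g + 7)/(g + 1)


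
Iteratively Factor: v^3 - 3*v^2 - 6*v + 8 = (v + 2)*(v^2 - 5*v + 4) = (v - 1)*(v + 2)*(v - 4)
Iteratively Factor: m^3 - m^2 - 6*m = (m - 3)*(m^2 + 2*m) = (m - 3)*(m + 2)*(m)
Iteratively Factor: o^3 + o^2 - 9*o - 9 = (o + 3)*(o^2 - 2*o - 3) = (o - 3)*(o + 3)*(o + 1)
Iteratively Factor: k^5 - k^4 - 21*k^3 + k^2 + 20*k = (k - 1)*(k^4 - 21*k^2 - 20*k) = (k - 1)*(k + 4)*(k^3 - 4*k^2 - 5*k) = k*(k - 1)*(k + 4)*(k^2 - 4*k - 5) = k*(k - 1)*(k + 1)*(k + 4)*(k - 5)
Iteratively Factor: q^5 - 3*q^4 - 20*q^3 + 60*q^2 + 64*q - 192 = (q - 4)*(q^4 + q^3 - 16*q^2 - 4*q + 48) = (q - 4)*(q + 4)*(q^3 - 3*q^2 - 4*q + 12) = (q - 4)*(q - 2)*(q + 4)*(q^2 - q - 6) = (q - 4)*(q - 2)*(q + 2)*(q + 4)*(q - 3)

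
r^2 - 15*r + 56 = (r - 8)*(r - 7)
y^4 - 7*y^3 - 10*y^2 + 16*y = y*(y - 8)*(y - 1)*(y + 2)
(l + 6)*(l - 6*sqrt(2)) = l^2 - 6*sqrt(2)*l + 6*l - 36*sqrt(2)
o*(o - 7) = o^2 - 7*o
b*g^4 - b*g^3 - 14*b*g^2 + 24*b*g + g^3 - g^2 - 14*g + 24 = (g - 3)*(g - 2)*(g + 4)*(b*g + 1)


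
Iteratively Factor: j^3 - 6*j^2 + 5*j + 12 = (j - 4)*(j^2 - 2*j - 3) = (j - 4)*(j + 1)*(j - 3)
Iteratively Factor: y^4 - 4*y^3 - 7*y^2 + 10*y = (y)*(y^3 - 4*y^2 - 7*y + 10) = y*(y - 5)*(y^2 + y - 2) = y*(y - 5)*(y - 1)*(y + 2)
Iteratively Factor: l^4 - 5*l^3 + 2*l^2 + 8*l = (l - 2)*(l^3 - 3*l^2 - 4*l) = l*(l - 2)*(l^2 - 3*l - 4) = l*(l - 2)*(l + 1)*(l - 4)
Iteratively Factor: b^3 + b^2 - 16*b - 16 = (b + 1)*(b^2 - 16) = (b - 4)*(b + 1)*(b + 4)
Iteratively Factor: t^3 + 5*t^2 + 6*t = (t + 2)*(t^2 + 3*t) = t*(t + 2)*(t + 3)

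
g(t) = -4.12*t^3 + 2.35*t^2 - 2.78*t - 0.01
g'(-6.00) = -475.94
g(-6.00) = 991.19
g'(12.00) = -1726.22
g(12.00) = -6814.33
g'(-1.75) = -48.86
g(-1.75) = 34.13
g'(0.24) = -2.36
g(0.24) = -0.60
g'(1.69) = -30.14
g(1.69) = -17.88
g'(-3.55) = -175.23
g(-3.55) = 223.80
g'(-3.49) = -169.73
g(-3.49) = 213.45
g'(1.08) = -12.12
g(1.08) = -5.46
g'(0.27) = -2.41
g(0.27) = -0.67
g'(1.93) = -39.75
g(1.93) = -26.24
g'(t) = -12.36*t^2 + 4.7*t - 2.78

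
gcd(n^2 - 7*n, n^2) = n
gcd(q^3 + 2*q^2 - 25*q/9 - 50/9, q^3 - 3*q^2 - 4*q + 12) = q + 2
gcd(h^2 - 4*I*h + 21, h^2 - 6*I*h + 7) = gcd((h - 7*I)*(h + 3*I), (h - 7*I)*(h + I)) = h - 7*I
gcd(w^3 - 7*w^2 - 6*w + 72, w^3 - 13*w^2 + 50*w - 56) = w - 4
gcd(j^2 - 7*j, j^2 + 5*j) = j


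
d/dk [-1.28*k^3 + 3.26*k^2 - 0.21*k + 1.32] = -3.84*k^2 + 6.52*k - 0.21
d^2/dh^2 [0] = 0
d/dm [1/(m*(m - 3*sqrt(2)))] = (-2*m + 3*sqrt(2))/(m^2*(m^2 - 6*sqrt(2)*m + 18))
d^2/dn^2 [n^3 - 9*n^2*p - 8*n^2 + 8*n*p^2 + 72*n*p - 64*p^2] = 6*n - 18*p - 16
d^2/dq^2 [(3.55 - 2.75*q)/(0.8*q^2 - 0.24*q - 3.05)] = ((1.6*q - 0.24)*(2.75*q - 3.55)*(3.2*q - 0.48) + (13.2*q - 7.0)*(-0.8*q^2 + 0.24*q + 3.05))/(-0.8*q^2 + 0.24*q + 3.05)^3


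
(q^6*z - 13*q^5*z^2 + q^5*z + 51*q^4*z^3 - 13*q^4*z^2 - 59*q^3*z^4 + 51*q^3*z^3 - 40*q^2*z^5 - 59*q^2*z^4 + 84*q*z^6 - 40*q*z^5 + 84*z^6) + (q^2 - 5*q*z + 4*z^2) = q^6*z - 13*q^5*z^2 + q^5*z + 51*q^4*z^3 - 13*q^4*z^2 - 59*q^3*z^4 + 51*q^3*z^3 - 40*q^2*z^5 - 59*q^2*z^4 + q^2 + 84*q*z^6 - 40*q*z^5 - 5*q*z + 84*z^6 + 4*z^2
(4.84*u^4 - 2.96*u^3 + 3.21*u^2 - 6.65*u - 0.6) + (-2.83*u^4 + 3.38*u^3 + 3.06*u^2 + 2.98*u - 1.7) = 2.01*u^4 + 0.42*u^3 + 6.27*u^2 - 3.67*u - 2.3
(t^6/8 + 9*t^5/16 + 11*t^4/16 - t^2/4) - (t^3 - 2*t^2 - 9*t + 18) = t^6/8 + 9*t^5/16 + 11*t^4/16 - t^3 + 7*t^2/4 + 9*t - 18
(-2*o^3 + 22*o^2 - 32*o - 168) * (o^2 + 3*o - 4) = -2*o^5 + 16*o^4 + 42*o^3 - 352*o^2 - 376*o + 672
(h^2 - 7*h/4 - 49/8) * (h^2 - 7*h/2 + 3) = h^4 - 21*h^3/4 + 3*h^2 + 259*h/16 - 147/8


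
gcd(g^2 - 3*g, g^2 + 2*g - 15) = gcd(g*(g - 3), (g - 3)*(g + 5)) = g - 3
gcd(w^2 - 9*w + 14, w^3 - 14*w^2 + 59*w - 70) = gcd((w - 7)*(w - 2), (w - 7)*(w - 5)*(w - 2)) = w^2 - 9*w + 14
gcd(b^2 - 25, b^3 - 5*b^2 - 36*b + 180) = b - 5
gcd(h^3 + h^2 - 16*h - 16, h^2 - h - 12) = h - 4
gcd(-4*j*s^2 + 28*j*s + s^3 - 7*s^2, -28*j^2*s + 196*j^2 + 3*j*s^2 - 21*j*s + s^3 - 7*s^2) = -4*j*s + 28*j + s^2 - 7*s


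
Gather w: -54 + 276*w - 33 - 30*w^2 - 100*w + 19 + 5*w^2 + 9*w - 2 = -25*w^2 + 185*w - 70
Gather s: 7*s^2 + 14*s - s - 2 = 7*s^2 + 13*s - 2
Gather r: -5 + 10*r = 10*r - 5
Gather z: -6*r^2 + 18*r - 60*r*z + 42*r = -6*r^2 - 60*r*z + 60*r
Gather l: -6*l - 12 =-6*l - 12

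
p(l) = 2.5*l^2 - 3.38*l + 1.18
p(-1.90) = 16.63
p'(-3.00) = -18.38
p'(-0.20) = -4.38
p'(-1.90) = -12.88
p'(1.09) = 2.07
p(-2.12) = 19.58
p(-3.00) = 33.82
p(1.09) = 0.47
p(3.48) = 19.69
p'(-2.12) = -13.98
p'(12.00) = 56.62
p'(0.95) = 1.37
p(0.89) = 0.15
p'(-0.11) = -3.93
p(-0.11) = 1.58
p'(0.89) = 1.07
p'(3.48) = 14.02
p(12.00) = 320.62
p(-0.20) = 1.96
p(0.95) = 0.23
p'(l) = 5.0*l - 3.38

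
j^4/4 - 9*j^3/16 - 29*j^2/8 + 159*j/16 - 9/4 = (j/4 + 1)*(j - 3)^2*(j - 1/4)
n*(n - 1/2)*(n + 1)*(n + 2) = n^4 + 5*n^3/2 + n^2/2 - n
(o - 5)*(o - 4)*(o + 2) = o^3 - 7*o^2 + 2*o + 40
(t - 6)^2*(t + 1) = t^3 - 11*t^2 + 24*t + 36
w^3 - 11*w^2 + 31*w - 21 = (w - 7)*(w - 3)*(w - 1)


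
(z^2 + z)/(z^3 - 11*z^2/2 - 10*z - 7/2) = 2*z/(2*z^2 - 13*z - 7)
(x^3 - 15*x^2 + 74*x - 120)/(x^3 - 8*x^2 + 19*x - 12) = (x^2 - 11*x + 30)/(x^2 - 4*x + 3)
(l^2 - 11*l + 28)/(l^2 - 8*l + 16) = (l - 7)/(l - 4)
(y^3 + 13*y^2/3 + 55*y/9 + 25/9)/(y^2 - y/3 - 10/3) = (3*y^2 + 8*y + 5)/(3*(y - 2))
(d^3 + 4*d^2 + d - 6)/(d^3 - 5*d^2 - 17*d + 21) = (d + 2)/(d - 7)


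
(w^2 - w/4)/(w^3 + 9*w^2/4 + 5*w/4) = (4*w - 1)/(4*w^2 + 9*w + 5)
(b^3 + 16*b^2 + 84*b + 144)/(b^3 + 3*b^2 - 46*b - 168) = (b + 6)/(b - 7)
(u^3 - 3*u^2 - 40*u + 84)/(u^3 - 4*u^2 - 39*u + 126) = (u - 2)/(u - 3)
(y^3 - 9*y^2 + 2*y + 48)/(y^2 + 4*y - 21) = (y^2 - 6*y - 16)/(y + 7)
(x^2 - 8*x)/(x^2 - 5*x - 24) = x/(x + 3)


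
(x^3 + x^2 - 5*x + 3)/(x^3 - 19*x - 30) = (x^2 - 2*x + 1)/(x^2 - 3*x - 10)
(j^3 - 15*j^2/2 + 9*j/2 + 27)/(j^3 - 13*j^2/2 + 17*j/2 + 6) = (2*j^2 - 9*j - 18)/(2*j^2 - 7*j - 4)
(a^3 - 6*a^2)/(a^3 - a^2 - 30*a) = a/(a + 5)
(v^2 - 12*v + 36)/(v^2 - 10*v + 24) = (v - 6)/(v - 4)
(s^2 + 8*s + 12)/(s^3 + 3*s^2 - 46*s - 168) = (s + 2)/(s^2 - 3*s - 28)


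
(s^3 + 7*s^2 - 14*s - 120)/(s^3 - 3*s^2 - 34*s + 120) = (s + 5)/(s - 5)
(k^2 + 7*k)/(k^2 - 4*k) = (k + 7)/(k - 4)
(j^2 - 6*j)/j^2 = (j - 6)/j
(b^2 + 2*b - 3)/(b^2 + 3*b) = (b - 1)/b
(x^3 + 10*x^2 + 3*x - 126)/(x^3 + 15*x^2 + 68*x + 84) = (x - 3)/(x + 2)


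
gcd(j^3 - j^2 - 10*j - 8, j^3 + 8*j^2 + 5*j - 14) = j + 2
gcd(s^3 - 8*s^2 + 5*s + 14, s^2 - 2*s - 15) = 1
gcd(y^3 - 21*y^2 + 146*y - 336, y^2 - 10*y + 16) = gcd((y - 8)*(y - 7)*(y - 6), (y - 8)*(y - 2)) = y - 8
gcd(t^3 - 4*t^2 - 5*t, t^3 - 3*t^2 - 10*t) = t^2 - 5*t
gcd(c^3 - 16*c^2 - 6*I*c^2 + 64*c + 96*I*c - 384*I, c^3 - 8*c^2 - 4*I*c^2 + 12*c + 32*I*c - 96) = c^2 + c*(-8 - 6*I) + 48*I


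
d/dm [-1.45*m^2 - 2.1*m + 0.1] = -2.9*m - 2.1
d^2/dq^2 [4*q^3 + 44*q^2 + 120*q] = 24*q + 88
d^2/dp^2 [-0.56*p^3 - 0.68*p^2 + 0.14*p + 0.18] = -3.36*p - 1.36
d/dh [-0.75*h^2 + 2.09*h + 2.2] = 2.09 - 1.5*h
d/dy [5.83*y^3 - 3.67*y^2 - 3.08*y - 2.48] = 17.49*y^2 - 7.34*y - 3.08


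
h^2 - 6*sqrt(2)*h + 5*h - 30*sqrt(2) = (h + 5)*(h - 6*sqrt(2))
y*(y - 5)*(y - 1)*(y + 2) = y^4 - 4*y^3 - 7*y^2 + 10*y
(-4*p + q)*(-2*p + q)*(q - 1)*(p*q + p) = 8*p^3*q^2 - 8*p^3 - 6*p^2*q^3 + 6*p^2*q + p*q^4 - p*q^2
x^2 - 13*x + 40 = (x - 8)*(x - 5)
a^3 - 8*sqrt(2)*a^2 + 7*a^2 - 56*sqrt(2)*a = a*(a + 7)*(a - 8*sqrt(2))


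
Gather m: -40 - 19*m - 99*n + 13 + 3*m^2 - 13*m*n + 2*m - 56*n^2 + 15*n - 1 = 3*m^2 + m*(-13*n - 17) - 56*n^2 - 84*n - 28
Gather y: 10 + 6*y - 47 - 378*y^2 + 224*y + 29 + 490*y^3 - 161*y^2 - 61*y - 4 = 490*y^3 - 539*y^2 + 169*y - 12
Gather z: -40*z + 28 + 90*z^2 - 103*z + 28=90*z^2 - 143*z + 56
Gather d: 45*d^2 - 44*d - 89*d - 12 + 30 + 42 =45*d^2 - 133*d + 60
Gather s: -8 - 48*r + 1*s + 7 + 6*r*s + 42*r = -6*r + s*(6*r + 1) - 1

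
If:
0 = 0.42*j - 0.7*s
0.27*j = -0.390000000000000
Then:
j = -1.44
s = -0.87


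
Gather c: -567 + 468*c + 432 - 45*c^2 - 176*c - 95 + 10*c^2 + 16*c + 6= -35*c^2 + 308*c - 224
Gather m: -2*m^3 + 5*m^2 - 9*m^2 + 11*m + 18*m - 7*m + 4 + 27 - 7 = -2*m^3 - 4*m^2 + 22*m + 24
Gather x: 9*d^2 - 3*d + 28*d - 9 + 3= 9*d^2 + 25*d - 6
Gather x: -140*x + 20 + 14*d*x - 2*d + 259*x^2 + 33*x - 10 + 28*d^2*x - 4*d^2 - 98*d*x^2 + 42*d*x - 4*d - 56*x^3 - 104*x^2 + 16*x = -4*d^2 - 6*d - 56*x^3 + x^2*(155 - 98*d) + x*(28*d^2 + 56*d - 91) + 10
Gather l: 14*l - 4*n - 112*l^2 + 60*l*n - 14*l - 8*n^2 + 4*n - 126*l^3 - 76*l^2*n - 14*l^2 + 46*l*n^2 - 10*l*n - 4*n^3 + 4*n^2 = -126*l^3 + l^2*(-76*n - 126) + l*(46*n^2 + 50*n) - 4*n^3 - 4*n^2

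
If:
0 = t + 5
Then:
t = -5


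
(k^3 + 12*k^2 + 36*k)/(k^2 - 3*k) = (k^2 + 12*k + 36)/(k - 3)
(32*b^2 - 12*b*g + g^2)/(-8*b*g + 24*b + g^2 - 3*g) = (-4*b + g)/(g - 3)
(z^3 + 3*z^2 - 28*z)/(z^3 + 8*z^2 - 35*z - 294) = z*(z - 4)/(z^2 + z - 42)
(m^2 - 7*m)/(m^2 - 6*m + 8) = m*(m - 7)/(m^2 - 6*m + 8)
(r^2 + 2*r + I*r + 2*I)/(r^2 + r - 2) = (r + I)/(r - 1)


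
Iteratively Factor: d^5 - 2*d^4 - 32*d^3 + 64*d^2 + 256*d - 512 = (d - 4)*(d^4 + 2*d^3 - 24*d^2 - 32*d + 128) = (d - 4)*(d + 4)*(d^3 - 2*d^2 - 16*d + 32) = (d - 4)*(d - 2)*(d + 4)*(d^2 - 16) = (d - 4)*(d - 2)*(d + 4)^2*(d - 4)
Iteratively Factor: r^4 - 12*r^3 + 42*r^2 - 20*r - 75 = (r + 1)*(r^3 - 13*r^2 + 55*r - 75) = (r - 5)*(r + 1)*(r^2 - 8*r + 15) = (r - 5)^2*(r + 1)*(r - 3)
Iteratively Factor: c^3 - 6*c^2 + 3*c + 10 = (c - 5)*(c^2 - c - 2) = (c - 5)*(c - 2)*(c + 1)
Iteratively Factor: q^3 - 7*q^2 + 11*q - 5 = (q - 1)*(q^2 - 6*q + 5) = (q - 5)*(q - 1)*(q - 1)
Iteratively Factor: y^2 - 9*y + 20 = (y - 4)*(y - 5)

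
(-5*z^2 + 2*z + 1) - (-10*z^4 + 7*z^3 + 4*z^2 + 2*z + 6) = 10*z^4 - 7*z^3 - 9*z^2 - 5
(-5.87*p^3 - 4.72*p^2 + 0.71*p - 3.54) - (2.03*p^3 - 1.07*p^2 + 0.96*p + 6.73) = -7.9*p^3 - 3.65*p^2 - 0.25*p - 10.27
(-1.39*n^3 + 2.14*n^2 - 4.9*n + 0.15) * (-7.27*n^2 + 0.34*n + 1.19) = 10.1053*n^5 - 16.0304*n^4 + 34.6965*n^3 - 0.2099*n^2 - 5.78*n + 0.1785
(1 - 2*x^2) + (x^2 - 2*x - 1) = -x^2 - 2*x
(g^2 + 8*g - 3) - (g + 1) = g^2 + 7*g - 4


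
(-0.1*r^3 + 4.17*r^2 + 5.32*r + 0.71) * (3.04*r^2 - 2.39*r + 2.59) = -0.304*r^5 + 12.9158*r^4 + 5.9475*r^3 + 0.243899999999998*r^2 + 12.0819*r + 1.8389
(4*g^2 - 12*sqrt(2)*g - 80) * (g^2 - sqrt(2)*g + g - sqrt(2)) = 4*g^4 - 16*sqrt(2)*g^3 + 4*g^3 - 56*g^2 - 16*sqrt(2)*g^2 - 56*g + 80*sqrt(2)*g + 80*sqrt(2)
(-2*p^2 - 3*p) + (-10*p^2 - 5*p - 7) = -12*p^2 - 8*p - 7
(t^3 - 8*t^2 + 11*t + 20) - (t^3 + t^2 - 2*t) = -9*t^2 + 13*t + 20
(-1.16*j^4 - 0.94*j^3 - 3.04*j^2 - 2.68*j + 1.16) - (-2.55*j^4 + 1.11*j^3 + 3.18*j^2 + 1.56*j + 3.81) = 1.39*j^4 - 2.05*j^3 - 6.22*j^2 - 4.24*j - 2.65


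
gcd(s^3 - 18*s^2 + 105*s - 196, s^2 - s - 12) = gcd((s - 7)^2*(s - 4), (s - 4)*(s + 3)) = s - 4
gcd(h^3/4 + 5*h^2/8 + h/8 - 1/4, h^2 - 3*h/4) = 1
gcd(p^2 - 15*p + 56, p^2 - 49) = p - 7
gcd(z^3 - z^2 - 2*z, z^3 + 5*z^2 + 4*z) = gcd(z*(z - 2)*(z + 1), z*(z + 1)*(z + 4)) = z^2 + z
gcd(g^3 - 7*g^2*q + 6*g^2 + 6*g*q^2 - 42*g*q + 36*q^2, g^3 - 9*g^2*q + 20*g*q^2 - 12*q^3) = g^2 - 7*g*q + 6*q^2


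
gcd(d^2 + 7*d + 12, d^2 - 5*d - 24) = d + 3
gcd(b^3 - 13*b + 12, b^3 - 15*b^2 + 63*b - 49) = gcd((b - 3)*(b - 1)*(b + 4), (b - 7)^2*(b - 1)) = b - 1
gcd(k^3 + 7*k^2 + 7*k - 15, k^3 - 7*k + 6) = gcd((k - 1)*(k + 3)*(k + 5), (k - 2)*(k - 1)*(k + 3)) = k^2 + 2*k - 3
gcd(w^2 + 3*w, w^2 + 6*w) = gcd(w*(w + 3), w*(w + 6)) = w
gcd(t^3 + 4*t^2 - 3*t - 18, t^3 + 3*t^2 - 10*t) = t - 2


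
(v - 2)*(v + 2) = v^2 - 4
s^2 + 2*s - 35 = (s - 5)*(s + 7)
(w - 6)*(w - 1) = w^2 - 7*w + 6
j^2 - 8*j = j*(j - 8)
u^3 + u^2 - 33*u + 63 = (u - 3)^2*(u + 7)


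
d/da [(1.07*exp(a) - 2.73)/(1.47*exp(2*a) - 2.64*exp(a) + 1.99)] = (-1.5729*exp(2*a) + 8.0262*exp(a) - 5.0779)*exp(a)/(2.1609*exp(4*a) - 7.7616*exp(3*a) + 12.8202*exp(2*a) - 10.5072*exp(a) + 3.9601)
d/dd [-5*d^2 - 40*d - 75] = -10*d - 40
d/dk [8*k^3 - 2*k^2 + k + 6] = 24*k^2 - 4*k + 1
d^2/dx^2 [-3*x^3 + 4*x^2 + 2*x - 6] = 8 - 18*x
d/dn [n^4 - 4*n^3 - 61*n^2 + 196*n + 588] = 4*n^3 - 12*n^2 - 122*n + 196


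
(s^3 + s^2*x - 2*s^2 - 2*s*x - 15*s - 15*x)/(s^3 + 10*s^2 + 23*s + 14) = (s^3 + s^2*x - 2*s^2 - 2*s*x - 15*s - 15*x)/(s^3 + 10*s^2 + 23*s + 14)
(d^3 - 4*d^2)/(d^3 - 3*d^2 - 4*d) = d/(d + 1)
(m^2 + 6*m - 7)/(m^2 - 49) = (m - 1)/(m - 7)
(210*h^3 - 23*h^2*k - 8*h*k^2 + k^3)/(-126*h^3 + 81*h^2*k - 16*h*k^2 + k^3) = (-5*h - k)/(3*h - k)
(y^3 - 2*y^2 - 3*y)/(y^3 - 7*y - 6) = y/(y + 2)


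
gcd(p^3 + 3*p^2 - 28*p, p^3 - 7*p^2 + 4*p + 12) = 1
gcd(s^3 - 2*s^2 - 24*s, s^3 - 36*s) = s^2 - 6*s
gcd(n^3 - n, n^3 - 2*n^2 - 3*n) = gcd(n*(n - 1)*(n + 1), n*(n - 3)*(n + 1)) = n^2 + n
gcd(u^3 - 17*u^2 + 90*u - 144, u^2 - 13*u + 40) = u - 8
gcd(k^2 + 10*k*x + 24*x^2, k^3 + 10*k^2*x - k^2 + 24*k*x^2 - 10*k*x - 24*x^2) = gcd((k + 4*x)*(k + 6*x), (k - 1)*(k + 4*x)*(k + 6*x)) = k^2 + 10*k*x + 24*x^2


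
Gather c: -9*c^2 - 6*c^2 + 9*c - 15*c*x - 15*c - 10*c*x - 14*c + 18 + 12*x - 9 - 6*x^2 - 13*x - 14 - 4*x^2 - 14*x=-15*c^2 + c*(-25*x - 20) - 10*x^2 - 15*x - 5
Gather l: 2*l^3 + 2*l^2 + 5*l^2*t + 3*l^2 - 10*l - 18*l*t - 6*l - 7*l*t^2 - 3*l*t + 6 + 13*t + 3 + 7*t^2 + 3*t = 2*l^3 + l^2*(5*t + 5) + l*(-7*t^2 - 21*t - 16) + 7*t^2 + 16*t + 9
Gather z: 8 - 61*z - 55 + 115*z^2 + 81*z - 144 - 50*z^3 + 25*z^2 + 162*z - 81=-50*z^3 + 140*z^2 + 182*z - 272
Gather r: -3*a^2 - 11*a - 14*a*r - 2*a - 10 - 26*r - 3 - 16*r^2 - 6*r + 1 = -3*a^2 - 13*a - 16*r^2 + r*(-14*a - 32) - 12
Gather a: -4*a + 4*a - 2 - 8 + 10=0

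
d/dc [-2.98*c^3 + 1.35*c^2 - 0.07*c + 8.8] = -8.94*c^2 + 2.7*c - 0.07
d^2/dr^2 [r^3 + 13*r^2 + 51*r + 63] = 6*r + 26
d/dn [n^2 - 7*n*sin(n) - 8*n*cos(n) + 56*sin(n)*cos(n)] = 8*n*sin(n) - 7*n*cos(n) + 2*n - 7*sin(n) - 8*cos(n) + 56*cos(2*n)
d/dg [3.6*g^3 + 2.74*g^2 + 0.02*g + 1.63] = 10.8*g^2 + 5.48*g + 0.02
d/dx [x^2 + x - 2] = 2*x + 1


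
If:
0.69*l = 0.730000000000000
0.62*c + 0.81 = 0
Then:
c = -1.31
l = 1.06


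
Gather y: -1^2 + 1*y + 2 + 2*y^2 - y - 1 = 2*y^2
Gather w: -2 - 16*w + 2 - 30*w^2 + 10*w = -30*w^2 - 6*w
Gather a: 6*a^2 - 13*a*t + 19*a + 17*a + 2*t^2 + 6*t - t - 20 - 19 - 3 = 6*a^2 + a*(36 - 13*t) + 2*t^2 + 5*t - 42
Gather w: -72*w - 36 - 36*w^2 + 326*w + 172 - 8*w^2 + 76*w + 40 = -44*w^2 + 330*w + 176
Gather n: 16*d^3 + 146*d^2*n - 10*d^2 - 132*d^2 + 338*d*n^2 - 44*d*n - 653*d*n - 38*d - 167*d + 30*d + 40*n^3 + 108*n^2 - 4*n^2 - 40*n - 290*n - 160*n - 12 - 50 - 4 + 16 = 16*d^3 - 142*d^2 - 175*d + 40*n^3 + n^2*(338*d + 104) + n*(146*d^2 - 697*d - 490) - 50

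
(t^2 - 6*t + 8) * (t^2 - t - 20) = t^4 - 7*t^3 - 6*t^2 + 112*t - 160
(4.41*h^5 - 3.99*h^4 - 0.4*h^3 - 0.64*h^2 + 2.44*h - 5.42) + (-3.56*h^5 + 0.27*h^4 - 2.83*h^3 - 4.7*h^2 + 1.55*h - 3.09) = 0.85*h^5 - 3.72*h^4 - 3.23*h^3 - 5.34*h^2 + 3.99*h - 8.51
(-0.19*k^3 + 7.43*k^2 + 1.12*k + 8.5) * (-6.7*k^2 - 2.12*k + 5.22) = 1.273*k^5 - 49.3782*k^4 - 24.2474*k^3 - 20.5398*k^2 - 12.1736*k + 44.37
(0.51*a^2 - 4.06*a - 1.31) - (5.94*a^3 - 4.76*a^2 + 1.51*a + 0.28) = -5.94*a^3 + 5.27*a^2 - 5.57*a - 1.59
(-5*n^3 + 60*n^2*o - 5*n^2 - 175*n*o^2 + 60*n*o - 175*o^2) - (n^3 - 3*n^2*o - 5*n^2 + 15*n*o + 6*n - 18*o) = -6*n^3 + 63*n^2*o - 175*n*o^2 + 45*n*o - 6*n - 175*o^2 + 18*o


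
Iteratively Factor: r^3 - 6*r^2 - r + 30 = (r + 2)*(r^2 - 8*r + 15) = (r - 3)*(r + 2)*(r - 5)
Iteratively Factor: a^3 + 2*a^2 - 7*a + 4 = (a + 4)*(a^2 - 2*a + 1) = (a - 1)*(a + 4)*(a - 1)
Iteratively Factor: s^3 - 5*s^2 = (s)*(s^2 - 5*s) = s*(s - 5)*(s)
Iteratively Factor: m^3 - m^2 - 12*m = (m - 4)*(m^2 + 3*m) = (m - 4)*(m + 3)*(m)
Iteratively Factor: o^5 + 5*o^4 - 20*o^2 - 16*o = (o - 2)*(o^4 + 7*o^3 + 14*o^2 + 8*o) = o*(o - 2)*(o^3 + 7*o^2 + 14*o + 8) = o*(o - 2)*(o + 2)*(o^2 + 5*o + 4) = o*(o - 2)*(o + 2)*(o + 4)*(o + 1)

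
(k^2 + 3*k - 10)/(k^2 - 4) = (k + 5)/(k + 2)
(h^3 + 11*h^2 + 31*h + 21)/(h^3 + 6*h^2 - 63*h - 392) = (h^2 + 4*h + 3)/(h^2 - h - 56)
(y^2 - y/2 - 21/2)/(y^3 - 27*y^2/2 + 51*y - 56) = (y + 3)/(y^2 - 10*y + 16)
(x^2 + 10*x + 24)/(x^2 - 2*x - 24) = (x + 6)/(x - 6)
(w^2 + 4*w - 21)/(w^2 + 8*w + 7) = (w - 3)/(w + 1)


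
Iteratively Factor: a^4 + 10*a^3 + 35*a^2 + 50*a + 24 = (a + 4)*(a^3 + 6*a^2 + 11*a + 6) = (a + 3)*(a + 4)*(a^2 + 3*a + 2) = (a + 1)*(a + 3)*(a + 4)*(a + 2)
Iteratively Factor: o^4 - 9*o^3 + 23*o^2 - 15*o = (o - 1)*(o^3 - 8*o^2 + 15*o) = (o - 5)*(o - 1)*(o^2 - 3*o) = (o - 5)*(o - 3)*(o - 1)*(o)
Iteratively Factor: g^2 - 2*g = (g)*(g - 2)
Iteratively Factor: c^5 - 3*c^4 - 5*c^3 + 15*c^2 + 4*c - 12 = (c - 1)*(c^4 - 2*c^3 - 7*c^2 + 8*c + 12) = (c - 2)*(c - 1)*(c^3 - 7*c - 6) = (c - 3)*(c - 2)*(c - 1)*(c^2 + 3*c + 2) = (c - 3)*(c - 2)*(c - 1)*(c + 2)*(c + 1)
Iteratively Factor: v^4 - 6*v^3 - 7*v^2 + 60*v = (v + 3)*(v^3 - 9*v^2 + 20*v) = (v - 5)*(v + 3)*(v^2 - 4*v) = (v - 5)*(v - 4)*(v + 3)*(v)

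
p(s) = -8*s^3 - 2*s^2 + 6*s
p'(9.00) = -1974.00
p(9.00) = -5940.00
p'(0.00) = 6.00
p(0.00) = 0.00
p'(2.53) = -157.74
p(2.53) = -127.18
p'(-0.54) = 1.16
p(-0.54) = -2.56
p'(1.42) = -48.07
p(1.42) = -18.42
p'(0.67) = -7.45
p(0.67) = 0.72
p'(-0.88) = -9.07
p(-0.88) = -1.38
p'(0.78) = -11.72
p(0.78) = -0.33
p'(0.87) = -15.65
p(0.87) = -1.56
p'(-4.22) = -404.52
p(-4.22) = 540.27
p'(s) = -24*s^2 - 4*s + 6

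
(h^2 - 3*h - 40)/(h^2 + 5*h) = (h - 8)/h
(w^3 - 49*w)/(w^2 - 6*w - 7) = w*(w + 7)/(w + 1)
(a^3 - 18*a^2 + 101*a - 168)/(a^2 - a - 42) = (a^2 - 11*a + 24)/(a + 6)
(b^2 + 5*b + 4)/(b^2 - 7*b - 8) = (b + 4)/(b - 8)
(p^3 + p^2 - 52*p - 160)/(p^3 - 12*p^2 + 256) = (p + 5)/(p - 8)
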